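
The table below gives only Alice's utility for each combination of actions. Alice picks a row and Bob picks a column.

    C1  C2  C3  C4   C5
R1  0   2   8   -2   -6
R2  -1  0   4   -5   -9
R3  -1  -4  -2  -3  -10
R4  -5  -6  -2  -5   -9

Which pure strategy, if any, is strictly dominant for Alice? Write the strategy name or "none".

R1 vs R2: C1: 0>-1, C2: 2>0, C3: 8>4, C4: -2>-5, C5: -6>-9.
R1 vs R3: C1: 0>-1, C2: 2>-4, C3: 8>-2, C4: -2>-3, C5: -6>-10.
R1 vs R4: C1: 0>-5, C2: 2>-6, C3: 8>-2, C4: -2>-5, C5: -6>-9.
R1 strictly beats every other strategy against every opponent action, so it is strictly dominant.

R1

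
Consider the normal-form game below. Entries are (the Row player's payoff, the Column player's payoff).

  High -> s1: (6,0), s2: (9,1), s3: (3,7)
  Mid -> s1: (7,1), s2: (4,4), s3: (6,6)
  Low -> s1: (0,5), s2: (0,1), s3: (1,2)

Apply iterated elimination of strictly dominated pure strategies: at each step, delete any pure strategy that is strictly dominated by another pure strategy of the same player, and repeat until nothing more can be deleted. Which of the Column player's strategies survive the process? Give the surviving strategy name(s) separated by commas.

s3

The Row player's strategy Low is strictly dominated by High (s1: 6>0, s2: 9>0, s3: 3>1) and is removed.
The Column player's strategy s1 is strictly dominated by s2 (High: 1>0, Mid: 4>1) and is removed.
Column s2 is eliminated: s3 beats it against every remaining row (High: 7>1, Mid: 6>4).
For the Row player, Mid strictly dominates High on the remaining columns (s3: 6>3); eliminate High.
Among the remaining strategies, none is strictly dominated by another pure strategy of the same player, so the elimination stops.
Surviving strategies — the Row player: {Mid}; the Column player: {s3}.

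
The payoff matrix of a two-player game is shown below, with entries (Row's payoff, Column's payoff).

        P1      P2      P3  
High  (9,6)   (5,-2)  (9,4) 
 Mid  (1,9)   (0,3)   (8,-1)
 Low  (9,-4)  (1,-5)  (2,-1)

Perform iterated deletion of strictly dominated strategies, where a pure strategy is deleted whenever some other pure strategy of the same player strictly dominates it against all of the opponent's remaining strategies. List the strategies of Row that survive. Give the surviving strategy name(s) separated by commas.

High, Low

For Row, High strictly dominates Mid on the remaining columns (P1: 9>1, P2: 5>0, P3: 9>8); eliminate Mid.
Column P2 is eliminated: P1 beats it against every remaining row (High: 6>-2, Low: -4>-5).
Among the remaining strategies, none is strictly dominated by another pure strategy of the same player, so the elimination stops.
Surviving strategies — Row: {High, Low}; Column: {P1, P3}.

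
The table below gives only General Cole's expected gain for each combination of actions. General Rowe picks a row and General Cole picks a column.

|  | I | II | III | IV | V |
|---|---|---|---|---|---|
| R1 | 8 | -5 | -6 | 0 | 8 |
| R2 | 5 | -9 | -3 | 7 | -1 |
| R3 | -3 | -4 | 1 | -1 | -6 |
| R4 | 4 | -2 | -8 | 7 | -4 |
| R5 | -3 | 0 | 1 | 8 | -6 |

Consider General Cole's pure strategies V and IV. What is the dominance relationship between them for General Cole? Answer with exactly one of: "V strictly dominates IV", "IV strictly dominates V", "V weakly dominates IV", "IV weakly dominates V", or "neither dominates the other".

Compare V to IV across each opponent action: R1: 8>0, R2: -1<7, R3: -6<-1, R4: -4<7, R5: -6<8.
V does better at R1 but worse at R2, R3, R4, R5; neither strategy dominates the other.

neither dominates the other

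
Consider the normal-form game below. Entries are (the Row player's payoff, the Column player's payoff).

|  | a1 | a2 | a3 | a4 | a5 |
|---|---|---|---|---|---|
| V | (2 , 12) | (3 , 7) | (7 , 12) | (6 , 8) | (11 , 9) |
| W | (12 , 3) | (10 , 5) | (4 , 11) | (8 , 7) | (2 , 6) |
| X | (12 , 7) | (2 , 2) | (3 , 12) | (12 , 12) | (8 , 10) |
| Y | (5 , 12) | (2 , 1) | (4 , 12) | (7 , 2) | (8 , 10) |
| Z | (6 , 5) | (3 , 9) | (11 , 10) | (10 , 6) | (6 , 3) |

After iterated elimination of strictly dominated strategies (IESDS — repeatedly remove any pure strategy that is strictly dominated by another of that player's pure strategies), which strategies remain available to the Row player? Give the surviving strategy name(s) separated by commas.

X, Z

Column a2 is eliminated: a3 beats it against every remaining row (V: 12>7, W: 11>5, X: 12>2, Y: 12>1, Z: 10>9).
The Column player's strategy a5 is strictly dominated by a3 (V: 12>9, W: 11>6, X: 12>10, Y: 12>10, Z: 10>3) and is removed.
For the Row player, Z strictly dominates V on the remaining columns (a1: 6>2, a3: 11>7, a4: 10>6); eliminate V.
The Row player's strategy Y is strictly dominated by Z (a1: 6>5, a3: 11>4, a4: 10>7) and is removed.
For the Column player, a3 strictly dominates a1 on the remaining rows (W: 11>3, X: 12>7, Z: 10>5); eliminate a1.
For the Row player, Z strictly dominates W on the remaining columns (a3: 11>4, a4: 10>8); eliminate W.
Among the remaining strategies, none is strictly dominated by another pure strategy of the same player, so the elimination stops.
Surviving strategies — the Row player: {X, Z}; the Column player: {a3, a4}.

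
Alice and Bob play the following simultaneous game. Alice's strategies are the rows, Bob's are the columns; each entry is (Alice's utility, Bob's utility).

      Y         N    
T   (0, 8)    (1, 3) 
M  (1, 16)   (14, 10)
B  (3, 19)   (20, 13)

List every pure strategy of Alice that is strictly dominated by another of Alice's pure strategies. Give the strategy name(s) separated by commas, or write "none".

M strictly dominates T — Y: 1>0, N: 14>1.
M: dominated, since B does at least as well everywhere (Y: 3>1, N: 20>14).
B is not dominated — it holds its own against T at Y (3>0); M at Y (3>1).

T, M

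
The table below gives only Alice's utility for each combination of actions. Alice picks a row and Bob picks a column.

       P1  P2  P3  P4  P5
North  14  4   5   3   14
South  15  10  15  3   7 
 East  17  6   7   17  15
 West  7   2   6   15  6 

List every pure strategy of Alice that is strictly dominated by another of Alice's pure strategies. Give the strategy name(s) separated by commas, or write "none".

North is strictly dominated by East (P1: 17>14, P2: 6>4, P3: 7>5, P4: 17>3, P5: 15>14).
South: no other strategy beats it everywhere (North at P1 (15>14); East at P2 (10>6); West at P1 (15>7)).
East is not dominated — it holds its own against North at P1 (17>14); South at P1 (17>15); West at P1 (17>7).
West is strictly dominated by East (P1: 17>7, P2: 6>2, P3: 7>6, P4: 17>15, P5: 15>6).

North, West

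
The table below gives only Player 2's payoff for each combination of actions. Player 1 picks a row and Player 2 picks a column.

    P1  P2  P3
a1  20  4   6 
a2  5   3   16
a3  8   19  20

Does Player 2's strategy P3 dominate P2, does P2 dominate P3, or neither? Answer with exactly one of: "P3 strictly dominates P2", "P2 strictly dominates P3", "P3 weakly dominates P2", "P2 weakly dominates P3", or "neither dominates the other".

P3 strictly dominates P2

Compare P3 to P2 across every action of Player 1: a1: 6>4, a2: 16>3, a3: 20>19.
Every comparison favours P3, so P3 strictly dominates P2.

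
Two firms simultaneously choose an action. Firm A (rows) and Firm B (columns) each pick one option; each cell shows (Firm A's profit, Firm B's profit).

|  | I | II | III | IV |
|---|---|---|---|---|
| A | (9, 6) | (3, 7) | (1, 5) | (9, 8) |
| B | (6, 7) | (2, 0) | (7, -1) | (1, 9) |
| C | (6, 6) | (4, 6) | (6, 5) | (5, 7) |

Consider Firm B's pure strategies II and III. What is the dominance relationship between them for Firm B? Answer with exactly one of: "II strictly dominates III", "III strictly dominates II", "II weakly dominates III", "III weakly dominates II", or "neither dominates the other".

II strictly dominates III

Compare II to III across every action of Firm A: A: 7>5, B: 0>-1, C: 6>5.
II gives a strictly higher payoff against every action of Firm A, so II strictly dominates III.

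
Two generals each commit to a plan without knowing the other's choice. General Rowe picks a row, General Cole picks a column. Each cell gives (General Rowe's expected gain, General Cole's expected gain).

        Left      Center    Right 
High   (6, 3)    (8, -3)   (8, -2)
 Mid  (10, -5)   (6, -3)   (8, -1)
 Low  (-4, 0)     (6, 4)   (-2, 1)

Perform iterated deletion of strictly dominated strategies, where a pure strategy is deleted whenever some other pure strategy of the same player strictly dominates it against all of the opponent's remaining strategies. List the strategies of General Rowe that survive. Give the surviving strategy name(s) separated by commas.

For General Rowe, High strictly dominates Low on the remaining columns (Left: 6>-4, Center: 8>6, Right: 8>-2); eliminate Low.
For General Cole, Right strictly dominates Center on the remaining rows (High: -2>-3, Mid: -1>-3); eliminate Center.
Among the remaining strategies, none is strictly dominated by another pure strategy of the same player, so the elimination stops.
Surviving strategies — General Rowe: {High, Mid}; General Cole: {Left, Right}.

High, Mid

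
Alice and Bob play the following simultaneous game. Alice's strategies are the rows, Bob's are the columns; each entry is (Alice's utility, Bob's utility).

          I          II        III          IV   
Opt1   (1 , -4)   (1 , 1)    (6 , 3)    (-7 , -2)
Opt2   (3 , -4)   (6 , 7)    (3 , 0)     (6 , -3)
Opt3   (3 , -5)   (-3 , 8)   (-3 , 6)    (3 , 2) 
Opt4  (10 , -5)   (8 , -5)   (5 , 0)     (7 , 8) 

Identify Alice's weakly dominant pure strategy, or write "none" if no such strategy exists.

none

Opt1 fails to dominate Opt2 at I (1<3).
Opt2 fails to dominate Opt1 at III (3<6).
Opt3 fails to dominate Opt1 at II (-3<1).
Opt4 fails to dominate Opt1 at III (5<6).
No single strategy dominates all the others.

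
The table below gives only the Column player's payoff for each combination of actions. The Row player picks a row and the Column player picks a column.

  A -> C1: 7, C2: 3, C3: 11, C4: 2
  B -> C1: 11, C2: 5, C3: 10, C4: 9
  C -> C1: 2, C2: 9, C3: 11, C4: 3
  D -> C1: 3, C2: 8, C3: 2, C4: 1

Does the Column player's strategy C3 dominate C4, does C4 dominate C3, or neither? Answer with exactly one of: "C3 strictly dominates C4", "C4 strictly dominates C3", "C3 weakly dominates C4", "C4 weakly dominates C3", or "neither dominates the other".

C3 strictly dominates C4

C3's payoffs vs C4's, by the Row player's action — A: 11>2, B: 10>9, C: 11>3, D: 2>1.
Every comparison favours C3, so C3 strictly dominates C4.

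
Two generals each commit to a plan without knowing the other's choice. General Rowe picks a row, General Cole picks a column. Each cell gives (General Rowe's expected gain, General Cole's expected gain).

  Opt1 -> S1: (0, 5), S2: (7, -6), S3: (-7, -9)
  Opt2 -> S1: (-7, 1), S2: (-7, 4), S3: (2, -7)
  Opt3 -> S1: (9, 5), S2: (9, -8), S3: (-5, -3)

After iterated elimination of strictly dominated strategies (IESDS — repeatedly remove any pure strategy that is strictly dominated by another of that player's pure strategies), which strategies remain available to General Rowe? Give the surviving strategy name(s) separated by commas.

Opt3

For General Rowe, Opt3 strictly dominates Opt1 on the remaining columns (S1: 9>0, S2: 9>7, S3: -5>-7); eliminate Opt1.
For General Cole, S1 strictly dominates S3 on the remaining rows (Opt2: 1>-7, Opt3: 5>-3); eliminate S3.
General Rowe's strategy Opt2 is strictly dominated by Opt3 (S1: 9>-7, S2: 9>-7) and is removed.
General Cole's strategy S2 is strictly dominated by S1 (Opt3: 5>-8) and is removed.
Among the remaining strategies, none is strictly dominated by another pure strategy of the same player, so the elimination stops.
Surviving strategies — General Rowe: {Opt3}; General Cole: {S1}.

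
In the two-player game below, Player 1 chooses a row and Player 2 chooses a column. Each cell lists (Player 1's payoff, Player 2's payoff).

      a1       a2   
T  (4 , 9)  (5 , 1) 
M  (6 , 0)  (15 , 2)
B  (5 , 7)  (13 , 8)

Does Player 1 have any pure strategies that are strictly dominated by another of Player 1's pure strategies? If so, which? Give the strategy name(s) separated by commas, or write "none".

T, B

T: dominated, since M does at least as well everywhere (a1: 6>4, a2: 15>5).
M: no other strategy beats it everywhere (T at a1 (6>4); B at a1 (6>5)).
B is strictly dominated by M (a1: 6>5, a2: 15>13).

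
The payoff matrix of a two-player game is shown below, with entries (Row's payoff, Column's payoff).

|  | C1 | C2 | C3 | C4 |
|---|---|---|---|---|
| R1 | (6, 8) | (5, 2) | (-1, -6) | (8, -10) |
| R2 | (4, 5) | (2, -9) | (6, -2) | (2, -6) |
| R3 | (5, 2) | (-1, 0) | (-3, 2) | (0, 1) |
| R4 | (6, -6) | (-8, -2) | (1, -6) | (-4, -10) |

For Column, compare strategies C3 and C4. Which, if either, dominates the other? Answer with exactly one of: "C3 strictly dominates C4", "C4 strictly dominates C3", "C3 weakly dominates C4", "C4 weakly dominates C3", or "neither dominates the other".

C3 strictly dominates C4

C3's payoffs vs C4's, by Row's action — R1: -6>-10, R2: -2>-6, R3: 2>1, R4: -6>-10.
C3 gives a strictly higher payoff against each choice by Row, so C3 strictly dominates C4.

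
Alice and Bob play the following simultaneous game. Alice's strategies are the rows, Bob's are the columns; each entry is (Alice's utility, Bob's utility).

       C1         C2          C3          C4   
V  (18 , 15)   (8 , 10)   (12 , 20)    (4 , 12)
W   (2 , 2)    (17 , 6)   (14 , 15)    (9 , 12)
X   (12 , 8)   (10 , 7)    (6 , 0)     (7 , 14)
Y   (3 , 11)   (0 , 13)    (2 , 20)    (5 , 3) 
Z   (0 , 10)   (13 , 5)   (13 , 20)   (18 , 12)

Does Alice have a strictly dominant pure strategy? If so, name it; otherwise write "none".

none

V fails to dominate W at C2 (8<17).
W fails to dominate V at C1 (2<18).
X fails to dominate V at C1 (12<18).
Y fails to dominate V at C1 (3<18).
Z fails to dominate V at C1 (0<18).
No single strategy dominates all the others.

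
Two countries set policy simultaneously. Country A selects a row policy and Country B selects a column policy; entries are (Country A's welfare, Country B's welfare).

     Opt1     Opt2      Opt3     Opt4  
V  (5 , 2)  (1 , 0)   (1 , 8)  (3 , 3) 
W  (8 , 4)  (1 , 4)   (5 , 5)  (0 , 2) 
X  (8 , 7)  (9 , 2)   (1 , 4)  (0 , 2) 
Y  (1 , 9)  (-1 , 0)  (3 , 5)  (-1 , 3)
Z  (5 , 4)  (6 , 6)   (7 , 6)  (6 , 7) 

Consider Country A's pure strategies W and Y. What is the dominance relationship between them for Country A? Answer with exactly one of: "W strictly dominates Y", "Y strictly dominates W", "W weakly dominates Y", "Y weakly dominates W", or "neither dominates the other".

W's payoffs vs Y's, by Country B's action — Opt1: 8>1, Opt2: 1>-1, Opt3: 5>3, Opt4: 0>-1.
Every comparison favours W, so W strictly dominates Y.

W strictly dominates Y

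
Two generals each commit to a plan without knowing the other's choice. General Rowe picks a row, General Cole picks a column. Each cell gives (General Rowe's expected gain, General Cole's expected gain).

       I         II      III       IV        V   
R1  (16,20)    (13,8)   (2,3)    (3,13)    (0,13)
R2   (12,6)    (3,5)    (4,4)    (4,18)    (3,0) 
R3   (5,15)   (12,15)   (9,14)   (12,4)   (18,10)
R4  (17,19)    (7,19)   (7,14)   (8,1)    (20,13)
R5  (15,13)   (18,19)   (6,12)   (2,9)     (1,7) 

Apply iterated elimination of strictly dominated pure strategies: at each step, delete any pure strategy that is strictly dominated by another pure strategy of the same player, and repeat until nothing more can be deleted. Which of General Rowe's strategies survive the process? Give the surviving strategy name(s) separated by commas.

R1, R4, R5

Row R2 is eliminated: R4 beats it against every remaining column (I: 17>12, II: 7>3, III: 7>4, IV: 8>4, V: 20>3).
Column III is eliminated: I beats it against every remaining row (R1: 20>3, R3: 15>14, R4: 19>14, R5: 13>12).
Column IV is eliminated: I beats it against every remaining row (R1: 20>13, R3: 15>4, R4: 19>1, R5: 13>9).
General Cole's strategy V is strictly dominated by I (R1: 20>13, R3: 15>10, R4: 19>13, R5: 13>7) and is removed.
Row R3 is eliminated: R1 beats it against every remaining column (I: 16>5, II: 13>12).
Among the remaining strategies, none is strictly dominated by another pure strategy of the same player, so the elimination stops.
Surviving strategies — General Rowe: {R1, R4, R5}; General Cole: {I, II}.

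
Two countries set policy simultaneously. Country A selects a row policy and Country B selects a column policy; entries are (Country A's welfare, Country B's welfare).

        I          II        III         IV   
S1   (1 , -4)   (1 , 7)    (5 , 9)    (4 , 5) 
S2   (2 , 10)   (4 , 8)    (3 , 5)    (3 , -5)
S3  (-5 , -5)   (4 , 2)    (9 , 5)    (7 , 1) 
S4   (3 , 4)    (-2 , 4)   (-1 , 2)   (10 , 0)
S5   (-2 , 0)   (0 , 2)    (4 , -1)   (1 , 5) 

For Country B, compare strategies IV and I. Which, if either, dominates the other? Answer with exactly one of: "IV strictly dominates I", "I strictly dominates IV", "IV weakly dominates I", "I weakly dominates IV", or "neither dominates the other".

IV's payoffs vs I's, by Country A's action — S1: 5>-4, S2: -5<10, S3: 1>-5, S4: 0<4, S5: 5>0.
IV does better at S1, S3, S5 but worse at S2, S4; neither strategy dominates the other.

neither dominates the other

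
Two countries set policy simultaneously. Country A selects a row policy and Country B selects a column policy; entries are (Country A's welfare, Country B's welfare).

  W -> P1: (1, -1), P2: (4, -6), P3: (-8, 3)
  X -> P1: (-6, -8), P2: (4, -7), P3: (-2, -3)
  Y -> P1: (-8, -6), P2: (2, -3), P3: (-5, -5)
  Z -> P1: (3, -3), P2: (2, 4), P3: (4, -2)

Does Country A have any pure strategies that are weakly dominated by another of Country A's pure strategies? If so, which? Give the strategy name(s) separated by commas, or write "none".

W is not dominated — it holds its own against X at P1 (1>-6); Y at P1 (1>-8); Z at P2 (4>2).
Nothing dominates X: W at P3 (-2>-8); Y at P1 (-6>-8); Z at P2 (4>2).
Y is weakly dominated by X (P1: -6>-8, P2: 4>2, P3: -2>-5).
Z: no other strategy beats it everywhere (W at P1 (3>1); X at P1 (3>-6); Y at P1 (3>-8)).

Y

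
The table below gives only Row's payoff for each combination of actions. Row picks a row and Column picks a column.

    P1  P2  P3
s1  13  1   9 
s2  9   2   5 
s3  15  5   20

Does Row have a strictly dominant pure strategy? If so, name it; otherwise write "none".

s3

s3 vs s1: P1: 15>13, P2: 5>1, P3: 20>9.
s3 vs s2: P1: 15>9, P2: 5>2, P3: 20>5.
s3 strictly beats every other strategy against every opponent action, so it is strictly dominant.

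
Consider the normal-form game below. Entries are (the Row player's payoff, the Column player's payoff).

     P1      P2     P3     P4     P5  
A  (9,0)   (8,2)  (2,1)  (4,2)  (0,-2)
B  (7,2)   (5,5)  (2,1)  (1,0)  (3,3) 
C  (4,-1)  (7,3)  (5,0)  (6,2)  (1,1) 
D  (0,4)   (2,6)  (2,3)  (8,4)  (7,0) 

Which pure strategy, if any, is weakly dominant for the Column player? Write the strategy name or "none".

P2 vs P1: A: 2>0, B: 5>2, C: 3>-1, D: 6>4.
P2 vs P3: A: 2>1, B: 5>1, C: 3>0, D: 6>3.
P2 vs P4: A: 2=2, B: 5>0, C: 3>2, D: 6>4.
P2 vs P5: A: 2>-2, B: 5>3, C: 3>1, D: 6>0.
P2 is at least as good as every other strategy against every opponent action, so it is weakly dominant.

P2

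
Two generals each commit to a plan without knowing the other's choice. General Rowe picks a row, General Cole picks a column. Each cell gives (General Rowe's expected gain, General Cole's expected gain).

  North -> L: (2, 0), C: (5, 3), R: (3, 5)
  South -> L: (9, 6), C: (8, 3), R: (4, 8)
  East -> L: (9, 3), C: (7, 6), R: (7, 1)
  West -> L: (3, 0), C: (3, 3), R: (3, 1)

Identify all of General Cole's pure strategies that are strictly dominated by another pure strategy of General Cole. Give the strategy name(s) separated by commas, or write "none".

Nothing dominates L: C at South (6>3); R at East (3>1).
C: no other strategy beats it everywhere (L at North (3>0); R at East (6>1)).
R: no other strategy beats it everywhere (L at North (5>0); C at North (5>3)).

none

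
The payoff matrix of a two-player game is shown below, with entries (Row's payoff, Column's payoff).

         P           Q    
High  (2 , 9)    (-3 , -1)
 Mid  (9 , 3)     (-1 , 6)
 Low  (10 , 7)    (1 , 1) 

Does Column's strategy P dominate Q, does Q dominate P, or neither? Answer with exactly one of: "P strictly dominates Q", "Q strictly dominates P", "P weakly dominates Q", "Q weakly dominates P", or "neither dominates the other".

P's payoffs vs Q's, by Row's action — High: 9>-1, Mid: 3<6, Low: 7>1.
P does better at High, Low but worse at Mid; neither strategy dominates the other.

neither dominates the other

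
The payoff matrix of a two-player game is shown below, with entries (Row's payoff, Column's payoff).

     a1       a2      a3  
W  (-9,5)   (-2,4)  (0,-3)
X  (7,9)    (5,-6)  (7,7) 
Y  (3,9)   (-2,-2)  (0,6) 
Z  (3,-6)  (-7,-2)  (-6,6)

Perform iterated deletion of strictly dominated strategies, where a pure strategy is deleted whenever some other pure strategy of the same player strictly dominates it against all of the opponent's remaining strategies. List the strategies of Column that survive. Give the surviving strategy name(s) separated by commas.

a1

Row W is eliminated: X beats it against every remaining column (a1: 7>-9, a2: 5>-2, a3: 7>0).
Row Y is eliminated: X beats it against every remaining column (a1: 7>3, a2: 5>-2, a3: 7>0).
For Row, X strictly dominates Z on the remaining columns (a1: 7>3, a2: 5>-7, a3: 7>-6); eliminate Z.
For Column, a1 strictly dominates a2 on the remaining rows (X: 9>-6); eliminate a2.
Column's strategy a3 is strictly dominated by a1 (X: 9>7) and is removed.
Among the remaining strategies, none is strictly dominated by another pure strategy of the same player, so the elimination stops.
Surviving strategies — Row: {X}; Column: {a1}.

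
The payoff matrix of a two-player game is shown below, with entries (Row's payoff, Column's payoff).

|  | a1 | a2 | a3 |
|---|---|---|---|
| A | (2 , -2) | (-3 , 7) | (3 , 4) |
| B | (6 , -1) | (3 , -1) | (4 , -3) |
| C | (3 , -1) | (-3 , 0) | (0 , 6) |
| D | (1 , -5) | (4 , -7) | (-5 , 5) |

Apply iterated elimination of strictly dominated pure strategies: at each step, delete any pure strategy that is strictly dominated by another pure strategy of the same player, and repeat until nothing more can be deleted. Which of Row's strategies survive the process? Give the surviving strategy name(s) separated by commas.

For Row, B strictly dominates A on the remaining columns (a1: 6>2, a2: 3>-3, a3: 4>3); eliminate A.
For Row, B strictly dominates C on the remaining columns (a1: 6>3, a2: 3>-3, a3: 4>0); eliminate C.
Among the remaining strategies, none is strictly dominated by another pure strategy of the same player, so the elimination stops.
Surviving strategies — Row: {B, D}; Column: {a1, a2, a3}.

B, D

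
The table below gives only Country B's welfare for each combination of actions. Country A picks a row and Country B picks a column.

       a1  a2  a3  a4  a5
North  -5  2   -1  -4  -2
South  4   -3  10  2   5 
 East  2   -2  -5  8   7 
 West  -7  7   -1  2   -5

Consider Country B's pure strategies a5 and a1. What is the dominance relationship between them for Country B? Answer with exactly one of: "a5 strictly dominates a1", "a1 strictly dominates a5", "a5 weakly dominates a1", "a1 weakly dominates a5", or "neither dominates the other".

a5 strictly dominates a1

a5's payoffs vs a1's, by Country A's action — North: -2>-5, South: 5>4, East: 7>2, West: -5>-7.
a5 gives a strictly higher payoff against each opponent action, so a5 strictly dominates a1.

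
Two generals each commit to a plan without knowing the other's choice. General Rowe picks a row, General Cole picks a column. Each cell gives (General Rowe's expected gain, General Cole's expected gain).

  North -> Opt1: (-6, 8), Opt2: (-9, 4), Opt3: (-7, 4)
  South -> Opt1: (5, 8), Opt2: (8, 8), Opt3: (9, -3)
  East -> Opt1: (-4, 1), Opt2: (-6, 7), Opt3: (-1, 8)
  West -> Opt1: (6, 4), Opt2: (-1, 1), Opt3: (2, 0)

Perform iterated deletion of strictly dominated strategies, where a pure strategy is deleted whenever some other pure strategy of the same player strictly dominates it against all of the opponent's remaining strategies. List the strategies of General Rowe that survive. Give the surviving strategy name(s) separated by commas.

For General Rowe, South strictly dominates North on the remaining columns (Opt1: 5>-6, Opt2: 8>-9, Opt3: 9>-7); eliminate North.
General Rowe's strategy East is strictly dominated by South (Opt1: 5>-4, Opt2: 8>-6, Opt3: 9>-1) and is removed.
General Cole's strategy Opt3 is strictly dominated by Opt1 (South: 8>-3, West: 4>0) and is removed.
Among the remaining strategies, none is strictly dominated by another pure strategy of the same player, so the elimination stops.
Surviving strategies — General Rowe: {South, West}; General Cole: {Opt1, Opt2}.

South, West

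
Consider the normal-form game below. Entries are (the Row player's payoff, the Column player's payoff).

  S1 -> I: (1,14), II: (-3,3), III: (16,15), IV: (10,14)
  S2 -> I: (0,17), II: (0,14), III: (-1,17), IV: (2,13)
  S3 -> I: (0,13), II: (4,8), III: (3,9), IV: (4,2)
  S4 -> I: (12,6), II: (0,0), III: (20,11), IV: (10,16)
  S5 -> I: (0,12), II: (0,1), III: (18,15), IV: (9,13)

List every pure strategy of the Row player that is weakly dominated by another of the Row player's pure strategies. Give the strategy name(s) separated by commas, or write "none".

S1, S2, S5

S1: dominated, since S4 does at least as well everywhere (I: 12>1, II: 0>-3, III: 20>16, IV: 10=10).
S2 is weakly dominated by S3 (I: 0=0, II: 4>0, III: 3>-1, IV: 4>2).
Nothing dominates S3: S1 at II (4>-3); S2 at II (4>0); S4 at II (4>0); S5 at II (4>0).
S4 is not dominated — it holds its own against S1 at I (12>1); S2 at I (12>0); S3 at I (12>0); S5 at I (12>0).
S4 weakly dominates S5 — I: 12>0, II: 0=0, III: 20>18, IV: 10>9.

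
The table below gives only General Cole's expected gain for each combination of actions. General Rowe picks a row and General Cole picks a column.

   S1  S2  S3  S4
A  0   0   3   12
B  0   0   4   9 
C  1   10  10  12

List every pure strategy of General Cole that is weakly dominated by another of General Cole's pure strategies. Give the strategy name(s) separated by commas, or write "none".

S1, S2, S3

S1: dominated, since S2 does at least as well everywhere (A: 0=0, B: 0=0, C: 10>1).
S3 weakly dominates S2 — A: 3>0, B: 4>0, C: 10=10.
S4 weakly dominates S3 — A: 12>3, B: 9>4, C: 12>10.
Nothing dominates S4: S1 at A (12>0); S2 at A (12>0); S3 at A (12>3).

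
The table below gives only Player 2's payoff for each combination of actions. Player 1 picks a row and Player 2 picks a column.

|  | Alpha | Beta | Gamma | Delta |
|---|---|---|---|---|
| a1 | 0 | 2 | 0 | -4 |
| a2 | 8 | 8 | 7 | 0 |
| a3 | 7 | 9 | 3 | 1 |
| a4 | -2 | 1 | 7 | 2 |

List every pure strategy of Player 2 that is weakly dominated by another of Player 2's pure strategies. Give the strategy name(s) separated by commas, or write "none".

Alpha: dominated, since Beta does at least as well everywhere (a1: 2>0, a2: 8=8, a3: 9>7, a4: 1>-2).
Nothing dominates Beta: Alpha at a1 (2>0); Gamma at a1 (2>0); Delta at a1 (2>-4).
Nothing dominates Gamma: Alpha at a4 (7>-2); Beta at a4 (7>1); Delta at a1 (0>-4).
Delta is weakly dominated by Gamma (a1: 0>-4, a2: 7>0, a3: 3>1, a4: 7>2).

Alpha, Delta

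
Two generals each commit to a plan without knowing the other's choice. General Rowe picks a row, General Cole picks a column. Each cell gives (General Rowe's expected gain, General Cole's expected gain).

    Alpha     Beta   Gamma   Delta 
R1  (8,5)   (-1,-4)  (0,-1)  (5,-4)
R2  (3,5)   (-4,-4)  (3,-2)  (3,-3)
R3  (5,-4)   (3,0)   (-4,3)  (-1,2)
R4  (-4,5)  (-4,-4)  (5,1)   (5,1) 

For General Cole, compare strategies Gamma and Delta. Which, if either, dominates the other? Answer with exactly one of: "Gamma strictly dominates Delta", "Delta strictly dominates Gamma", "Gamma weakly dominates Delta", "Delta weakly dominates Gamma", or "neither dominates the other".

Gamma weakly dominates Delta

Gamma's payoffs vs Delta's, by General Rowe's action — R1: -1>-4, R2: -2>-3, R3: 3>2, R4: 1=1.
Gamma is at least as good everywhere and strictly better somewhere (tied only at R4), so Gamma weakly but not strictly dominates Delta.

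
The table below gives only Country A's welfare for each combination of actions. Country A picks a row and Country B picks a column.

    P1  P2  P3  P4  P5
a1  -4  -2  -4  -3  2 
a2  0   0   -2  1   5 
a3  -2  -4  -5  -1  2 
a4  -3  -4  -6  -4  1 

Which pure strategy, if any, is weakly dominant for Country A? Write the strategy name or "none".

a2 vs a1: P1: 0>-4, P2: 0>-2, P3: -2>-4, P4: 1>-3, P5: 5>2.
a2 vs a3: P1: 0>-2, P2: 0>-4, P3: -2>-5, P4: 1>-1, P5: 5>2.
a2 vs a4: P1: 0>-3, P2: 0>-4, P3: -2>-6, P4: 1>-4, P5: 5>1.
a2 is at least as good as every other strategy against every opponent action, so it is weakly dominant.

a2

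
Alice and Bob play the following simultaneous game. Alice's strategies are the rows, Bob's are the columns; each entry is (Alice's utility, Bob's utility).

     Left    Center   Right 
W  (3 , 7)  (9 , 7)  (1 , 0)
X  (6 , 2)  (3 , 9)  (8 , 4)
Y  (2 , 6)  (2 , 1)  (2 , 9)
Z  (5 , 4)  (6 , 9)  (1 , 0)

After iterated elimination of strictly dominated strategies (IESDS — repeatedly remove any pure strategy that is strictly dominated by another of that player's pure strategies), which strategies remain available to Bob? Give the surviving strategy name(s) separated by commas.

For Alice, X strictly dominates Y on the remaining columns (Left: 6>2, Center: 3>2, Right: 8>2); eliminate Y.
Column Right is eliminated: Center beats it against every remaining row (W: 7>0, X: 9>4, Z: 9>0).
Among the remaining strategies, none is strictly dominated by another pure strategy of the same player, so the elimination stops.
Surviving strategies — Alice: {W, X, Z}; Bob: {Left, Center}.

Left, Center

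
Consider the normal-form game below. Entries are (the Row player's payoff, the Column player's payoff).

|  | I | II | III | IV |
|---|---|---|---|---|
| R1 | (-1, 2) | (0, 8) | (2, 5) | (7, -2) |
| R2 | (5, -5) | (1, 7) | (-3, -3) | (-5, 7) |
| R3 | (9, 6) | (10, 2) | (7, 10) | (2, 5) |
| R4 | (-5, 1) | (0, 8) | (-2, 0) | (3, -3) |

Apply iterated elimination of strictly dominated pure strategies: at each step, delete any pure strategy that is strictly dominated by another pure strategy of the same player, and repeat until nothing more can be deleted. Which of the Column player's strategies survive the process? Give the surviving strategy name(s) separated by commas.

III

For the Row player, R3 strictly dominates R2 on the remaining columns (I: 9>5, II: 10>1, III: 7>-3, IV: 2>-5); eliminate R2.
The Column player's strategy IV is strictly dominated by I (R1: 2>-2, R3: 6>5, R4: 1>-3) and is removed.
For the Row player, R3 strictly dominates R1 on the remaining columns (I: 9>-1, II: 10>0, III: 7>2); eliminate R1.
For the Row player, R3 strictly dominates R4 on the remaining columns (I: 9>-5, II: 10>0, III: 7>-2); eliminate R4.
For the Column player, III strictly dominates I on the remaining rows (R3: 10>6); eliminate I.
The Column player's strategy II is strictly dominated by III (R3: 10>2) and is removed.
Among the remaining strategies, none is strictly dominated by another pure strategy of the same player, so the elimination stops.
Surviving strategies — the Row player: {R3}; the Column player: {III}.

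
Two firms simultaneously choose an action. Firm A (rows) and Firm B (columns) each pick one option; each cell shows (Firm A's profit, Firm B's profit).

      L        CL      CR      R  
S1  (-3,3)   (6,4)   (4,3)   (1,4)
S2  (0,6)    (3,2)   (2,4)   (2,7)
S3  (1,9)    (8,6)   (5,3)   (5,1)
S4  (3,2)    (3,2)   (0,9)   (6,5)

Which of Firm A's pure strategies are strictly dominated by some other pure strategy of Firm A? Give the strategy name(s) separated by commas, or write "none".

S3 strictly dominates S1 — L: 1>-3, CL: 8>6, CR: 5>4, R: 5>1.
S2 is strictly dominated by S3 (L: 1>0, CL: 8>3, CR: 5>2, R: 5>2).
S3 is not dominated — it holds its own against S1 at L (1>-3); S2 at L (1>0); S4 at CL (8>3).
Nothing dominates S4: S1 at L (3>-3); S2 at L (3>0); S3 at L (3>1).

S1, S2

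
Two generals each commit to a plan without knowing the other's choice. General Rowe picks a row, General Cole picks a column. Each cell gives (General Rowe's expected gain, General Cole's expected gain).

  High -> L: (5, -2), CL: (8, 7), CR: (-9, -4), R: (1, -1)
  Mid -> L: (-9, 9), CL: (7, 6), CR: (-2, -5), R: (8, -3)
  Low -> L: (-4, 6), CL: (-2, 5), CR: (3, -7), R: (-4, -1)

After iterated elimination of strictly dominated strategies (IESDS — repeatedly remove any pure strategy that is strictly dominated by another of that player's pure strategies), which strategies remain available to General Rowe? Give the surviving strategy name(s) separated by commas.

General Cole's strategy CR is strictly dominated by L (High: -2>-4, Mid: 9>-5, Low: 6>-7) and is removed.
For General Rowe, High strictly dominates Low on the remaining columns (L: 5>-4, CL: 8>-2, R: 1>-4); eliminate Low.
For General Cole, CL strictly dominates R on the remaining rows (High: 7>-1, Mid: 6>-3); eliminate R.
General Rowe's strategy Mid is strictly dominated by High (L: 5>-9, CL: 8>7) and is removed.
Column L is eliminated: CL beats it against every remaining row (High: 7>-2).
Among the remaining strategies, none is strictly dominated by another pure strategy of the same player, so the elimination stops.
Surviving strategies — General Rowe: {High}; General Cole: {CL}.

High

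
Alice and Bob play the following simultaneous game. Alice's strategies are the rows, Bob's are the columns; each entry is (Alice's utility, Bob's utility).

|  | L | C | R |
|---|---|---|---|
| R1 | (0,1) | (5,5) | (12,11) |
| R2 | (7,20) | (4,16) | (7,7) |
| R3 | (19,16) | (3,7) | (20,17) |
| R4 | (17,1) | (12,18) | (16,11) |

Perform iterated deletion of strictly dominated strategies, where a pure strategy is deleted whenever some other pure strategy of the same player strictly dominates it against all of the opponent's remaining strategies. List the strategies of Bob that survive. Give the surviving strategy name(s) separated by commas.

C, R

Alice's strategy R1 is strictly dominated by R4 (L: 17>0, C: 12>5, R: 16>12) and is removed.
Alice's strategy R2 is strictly dominated by R4 (L: 17>7, C: 12>4, R: 16>7) and is removed.
Bob's strategy L is strictly dominated by R (R3: 17>16, R4: 11>1) and is removed.
Among the remaining strategies, none is strictly dominated by another pure strategy of the same player, so the elimination stops.
Surviving strategies — Alice: {R3, R4}; Bob: {C, R}.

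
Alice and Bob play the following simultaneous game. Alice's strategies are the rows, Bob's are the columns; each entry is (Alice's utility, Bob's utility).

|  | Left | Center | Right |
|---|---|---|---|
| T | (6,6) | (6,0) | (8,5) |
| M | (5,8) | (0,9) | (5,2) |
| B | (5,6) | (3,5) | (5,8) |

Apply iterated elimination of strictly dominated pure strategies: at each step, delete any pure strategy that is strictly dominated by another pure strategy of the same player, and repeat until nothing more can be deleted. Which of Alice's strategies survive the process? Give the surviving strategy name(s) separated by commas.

T

Alice's strategy M is strictly dominated by T (Left: 6>5, Center: 6>0, Right: 8>5) and is removed.
Alice's strategy B is strictly dominated by T (Left: 6>5, Center: 6>3, Right: 8>5) and is removed.
Bob's strategy Center is strictly dominated by Left (T: 6>0) and is removed.
Column Right is eliminated: Left beats it against every remaining row (T: 6>5).
Among the remaining strategies, none is strictly dominated by another pure strategy of the same player, so the elimination stops.
Surviving strategies — Alice: {T}; Bob: {Left}.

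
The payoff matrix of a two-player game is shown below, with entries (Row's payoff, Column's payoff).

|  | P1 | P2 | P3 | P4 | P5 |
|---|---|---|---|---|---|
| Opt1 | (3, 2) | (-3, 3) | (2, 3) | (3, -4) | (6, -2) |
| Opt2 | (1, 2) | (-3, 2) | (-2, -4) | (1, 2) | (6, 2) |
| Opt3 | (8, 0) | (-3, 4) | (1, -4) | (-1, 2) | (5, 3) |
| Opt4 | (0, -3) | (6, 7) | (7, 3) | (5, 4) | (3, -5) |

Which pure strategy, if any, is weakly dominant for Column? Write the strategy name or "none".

P2 vs P1: Opt1: 3>2, Opt2: 2=2, Opt3: 4>0, Opt4: 7>-3.
P2 vs P3: Opt1: 3=3, Opt2: 2>-4, Opt3: 4>-4, Opt4: 7>3.
P2 vs P4: Opt1: 3>-4, Opt2: 2=2, Opt3: 4>2, Opt4: 7>4.
P2 vs P5: Opt1: 3>-2, Opt2: 2=2, Opt3: 4>3, Opt4: 7>-5.
P2 is at least as good as every other strategy against every opponent action, so it is weakly dominant.

P2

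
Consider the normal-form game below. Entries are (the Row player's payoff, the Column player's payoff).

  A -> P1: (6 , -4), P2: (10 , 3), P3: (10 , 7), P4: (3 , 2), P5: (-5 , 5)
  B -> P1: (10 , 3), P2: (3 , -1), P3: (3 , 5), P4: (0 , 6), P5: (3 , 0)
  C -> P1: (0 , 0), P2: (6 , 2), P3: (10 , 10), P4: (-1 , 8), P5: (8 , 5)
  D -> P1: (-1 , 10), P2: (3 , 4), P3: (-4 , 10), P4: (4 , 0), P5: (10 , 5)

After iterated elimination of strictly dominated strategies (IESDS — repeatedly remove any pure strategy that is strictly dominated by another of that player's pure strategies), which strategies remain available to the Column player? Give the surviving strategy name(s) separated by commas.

The Column player's strategy P2 is strictly dominated by P3 (A: 7>3, B: 5>-1, C: 10>2, D: 10>4) and is removed.
Column P5 is eliminated: P3 beats it against every remaining row (A: 7>5, B: 5>0, C: 10>5, D: 10>5).
Among the remaining strategies, none is strictly dominated by another pure strategy of the same player, so the elimination stops.
Surviving strategies — the Row player: {A, B, C, D}; the Column player: {P1, P3, P4}.

P1, P3, P4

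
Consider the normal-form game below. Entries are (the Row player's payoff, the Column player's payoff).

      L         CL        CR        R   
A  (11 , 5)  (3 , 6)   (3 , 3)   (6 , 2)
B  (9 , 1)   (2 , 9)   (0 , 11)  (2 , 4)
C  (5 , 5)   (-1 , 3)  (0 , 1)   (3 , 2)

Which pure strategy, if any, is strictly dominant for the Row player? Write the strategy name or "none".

A

A vs B: L: 11>9, CL: 3>2, CR: 3>0, R: 6>2.
A vs C: L: 11>5, CL: 3>-1, CR: 3>0, R: 6>3.
A strictly beats every other strategy against every opponent action, so it is strictly dominant.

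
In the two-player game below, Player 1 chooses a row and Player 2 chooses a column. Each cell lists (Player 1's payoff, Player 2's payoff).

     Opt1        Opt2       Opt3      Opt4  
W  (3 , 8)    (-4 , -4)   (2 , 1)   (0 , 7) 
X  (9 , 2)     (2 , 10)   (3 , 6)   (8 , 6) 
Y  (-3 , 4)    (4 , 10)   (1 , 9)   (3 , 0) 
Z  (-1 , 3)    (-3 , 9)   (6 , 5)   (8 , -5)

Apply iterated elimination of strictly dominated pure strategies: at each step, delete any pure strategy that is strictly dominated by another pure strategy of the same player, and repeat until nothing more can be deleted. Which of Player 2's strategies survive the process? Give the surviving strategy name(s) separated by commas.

For Player 1, X strictly dominates W on the remaining columns (Opt1: 9>3, Opt2: 2>-4, Opt3: 3>2, Opt4: 8>0); eliminate W.
Player 2's strategy Opt1 is strictly dominated by Opt2 (X: 10>2, Y: 10>4, Z: 9>3) and is removed.
For Player 2, Opt2 strictly dominates Opt3 on the remaining rows (X: 10>6, Y: 10>9, Z: 9>5); eliminate Opt3.
Column Opt4 is eliminated: Opt2 beats it against every remaining row (X: 10>6, Y: 10>0, Z: 9>-5).
For Player 1, Y strictly dominates X on the remaining columns (Opt2: 4>2); eliminate X.
Player 1's strategy Z is strictly dominated by Y (Opt2: 4>-3) and is removed.
Among the remaining strategies, none is strictly dominated by another pure strategy of the same player, so the elimination stops.
Surviving strategies — Player 1: {Y}; Player 2: {Opt2}.

Opt2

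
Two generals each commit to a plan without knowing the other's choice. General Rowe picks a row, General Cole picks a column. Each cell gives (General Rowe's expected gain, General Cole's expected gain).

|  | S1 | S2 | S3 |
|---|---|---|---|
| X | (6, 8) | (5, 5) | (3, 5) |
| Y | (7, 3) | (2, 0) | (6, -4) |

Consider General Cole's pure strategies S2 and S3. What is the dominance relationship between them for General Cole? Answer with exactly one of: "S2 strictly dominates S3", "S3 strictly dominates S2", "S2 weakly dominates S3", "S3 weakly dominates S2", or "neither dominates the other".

Compare S2 to S3 across each choice by General Rowe: X: 5=5, Y: 0>-4.
S2 is at least as good everywhere and strictly better somewhere (tied only at X), so S2 weakly but not strictly dominates S3.

S2 weakly dominates S3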